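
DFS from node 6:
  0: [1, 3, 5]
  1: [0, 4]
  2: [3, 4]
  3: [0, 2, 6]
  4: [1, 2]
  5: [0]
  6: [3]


Visit 6, push [3]
Visit 3, push [2, 0]
Visit 0, push [5, 1]
Visit 1, push [4]
Visit 4, push [2]
Visit 2, push []
Visit 5, push []

DFS order: [6, 3, 0, 1, 4, 2, 5]


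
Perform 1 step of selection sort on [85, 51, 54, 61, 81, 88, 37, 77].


Initial: [85, 51, 54, 61, 81, 88, 37, 77]
Step 1: min=37 at 6
  Swap: [37, 51, 54, 61, 81, 88, 85, 77]

After 1 step: [37, 51, 54, 61, 81, 88, 85, 77]


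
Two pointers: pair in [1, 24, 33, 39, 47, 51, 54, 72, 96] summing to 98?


lo=0(1)+hi=8(96)=97
lo=1(24)+hi=8(96)=120
lo=1(24)+hi=7(72)=96
lo=2(33)+hi=7(72)=105
lo=2(33)+hi=6(54)=87
lo=3(39)+hi=6(54)=93
lo=4(47)+hi=6(54)=101
lo=4(47)+hi=5(51)=98

Yes: 47+51=98


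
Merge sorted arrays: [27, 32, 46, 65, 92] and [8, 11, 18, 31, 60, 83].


Take 8 from B
Take 11 from B
Take 18 from B
Take 27 from A
Take 31 from B
Take 32 from A
Take 46 from A
Take 60 from B
Take 65 from A
Take 83 from B

Merged: [8, 11, 18, 27, 31, 32, 46, 60, 65, 83, 92]


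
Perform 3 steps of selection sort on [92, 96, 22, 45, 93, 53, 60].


Initial: [92, 96, 22, 45, 93, 53, 60]
Step 1: min=22 at 2
  Swap: [22, 96, 92, 45, 93, 53, 60]
Step 2: min=45 at 3
  Swap: [22, 45, 92, 96, 93, 53, 60]
Step 3: min=53 at 5
  Swap: [22, 45, 53, 96, 93, 92, 60]

After 3 steps: [22, 45, 53, 96, 93, 92, 60]


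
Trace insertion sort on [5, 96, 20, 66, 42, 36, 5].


Initial: [5, 96, 20, 66, 42, 36, 5]
Insert 96: [5, 96, 20, 66, 42, 36, 5]
Insert 20: [5, 20, 96, 66, 42, 36, 5]
Insert 66: [5, 20, 66, 96, 42, 36, 5]
Insert 42: [5, 20, 42, 66, 96, 36, 5]
Insert 36: [5, 20, 36, 42, 66, 96, 5]
Insert 5: [5, 5, 20, 36, 42, 66, 96]

Sorted: [5, 5, 20, 36, 42, 66, 96]


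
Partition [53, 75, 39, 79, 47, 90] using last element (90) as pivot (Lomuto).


Pivot: 90
  53 <= 90: advance i (no swap)
  75 <= 90: advance i (no swap)
  39 <= 90: advance i (no swap)
  79 <= 90: advance i (no swap)
  47 <= 90: advance i (no swap)
Place pivot at 5: [53, 75, 39, 79, 47, 90]

Partitioned: [53, 75, 39, 79, 47, 90]


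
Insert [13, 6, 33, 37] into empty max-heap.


Insert 13: [13]
Insert 6: [13, 6]
Insert 33: [33, 6, 13]
Insert 37: [37, 33, 13, 6]

Final heap: [37, 33, 13, 6]


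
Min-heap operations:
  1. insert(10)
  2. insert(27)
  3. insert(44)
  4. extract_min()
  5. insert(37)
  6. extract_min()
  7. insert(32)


insert(10) -> [10]
insert(27) -> [10, 27]
insert(44) -> [10, 27, 44]
extract_min()->10, [27, 44]
insert(37) -> [27, 44, 37]
extract_min()->27, [37, 44]
insert(32) -> [32, 44, 37]

Final heap: [32, 44, 37]


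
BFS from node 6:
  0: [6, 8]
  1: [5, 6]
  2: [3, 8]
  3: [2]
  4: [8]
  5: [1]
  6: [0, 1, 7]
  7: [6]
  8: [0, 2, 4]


Visit 6, enqueue [0, 1, 7]
Visit 0, enqueue [8]
Visit 1, enqueue [5]
Visit 7, enqueue []
Visit 8, enqueue [2, 4]
Visit 5, enqueue []
Visit 2, enqueue [3]
Visit 4, enqueue []
Visit 3, enqueue []

BFS order: [6, 0, 1, 7, 8, 5, 2, 4, 3]


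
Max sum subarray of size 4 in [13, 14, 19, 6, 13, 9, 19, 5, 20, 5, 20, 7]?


[0:4]: 52
[1:5]: 52
[2:6]: 47
[3:7]: 47
[4:8]: 46
[5:9]: 53
[6:10]: 49
[7:11]: 50
[8:12]: 52

Max: 53 at [5:9]


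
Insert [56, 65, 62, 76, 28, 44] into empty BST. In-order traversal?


Insert 56: root
Insert 65: R from 56
Insert 62: R from 56 -> L from 65
Insert 76: R from 56 -> R from 65
Insert 28: L from 56
Insert 44: L from 56 -> R from 28

In-order: [28, 44, 56, 62, 65, 76]


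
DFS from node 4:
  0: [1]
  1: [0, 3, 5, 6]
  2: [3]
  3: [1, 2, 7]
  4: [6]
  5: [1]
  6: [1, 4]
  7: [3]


Visit 4, push [6]
Visit 6, push [1]
Visit 1, push [5, 3, 0]
Visit 0, push []
Visit 3, push [7, 2]
Visit 2, push []
Visit 7, push []
Visit 5, push []

DFS order: [4, 6, 1, 0, 3, 2, 7, 5]


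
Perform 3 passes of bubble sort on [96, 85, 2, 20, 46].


Initial: [96, 85, 2, 20, 46]
Pass 1: [85, 2, 20, 46, 96] (4 swaps)
Pass 2: [2, 20, 46, 85, 96] (3 swaps)
Pass 3: [2, 20, 46, 85, 96] (0 swaps)

After 3 passes: [2, 20, 46, 85, 96]


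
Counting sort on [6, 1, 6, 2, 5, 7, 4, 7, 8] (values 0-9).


Input: [6, 1, 6, 2, 5, 7, 4, 7, 8]
Counts: [0, 1, 1, 0, 1, 1, 2, 2, 1, 0]

Sorted: [1, 2, 4, 5, 6, 6, 7, 7, 8]


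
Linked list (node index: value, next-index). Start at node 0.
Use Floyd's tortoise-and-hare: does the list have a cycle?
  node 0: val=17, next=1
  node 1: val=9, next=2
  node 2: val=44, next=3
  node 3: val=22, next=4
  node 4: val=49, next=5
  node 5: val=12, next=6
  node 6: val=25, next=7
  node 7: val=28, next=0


Floyd's tortoise (slow, +1) and hare (fast, +2):
  init: slow=0, fast=0
  step 1: slow=1, fast=2
  step 2: slow=2, fast=4
  step 3: slow=3, fast=6
  step 4: slow=4, fast=0
  step 5: slow=5, fast=2
  step 6: slow=6, fast=4
  step 7: slow=7, fast=6
  step 8: slow=0, fast=0
  slow == fast at node 0: cycle detected

Cycle: yes


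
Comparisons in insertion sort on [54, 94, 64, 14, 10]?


Algorithm: insertion sort
Input: [54, 94, 64, 14, 10]
Sorted: [10, 14, 54, 64, 94]

10


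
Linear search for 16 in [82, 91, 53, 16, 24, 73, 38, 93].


i=0: 82!=16
i=1: 91!=16
i=2: 53!=16
i=3: 16==16 found!

Found at 3, 4 comps


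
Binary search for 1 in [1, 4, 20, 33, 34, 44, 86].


Step 1: lo=0, hi=6, mid=3, val=33
Step 2: lo=0, hi=2, mid=1, val=4
Step 3: lo=0, hi=0, mid=0, val=1

Found at index 0


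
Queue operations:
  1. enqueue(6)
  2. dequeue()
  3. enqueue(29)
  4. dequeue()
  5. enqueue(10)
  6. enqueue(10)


enqueue(6) -> [6]
dequeue()->6, []
enqueue(29) -> [29]
dequeue()->29, []
enqueue(10) -> [10]
enqueue(10) -> [10, 10]

Final queue: [10, 10]


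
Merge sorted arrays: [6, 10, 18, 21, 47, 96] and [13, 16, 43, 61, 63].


Take 6 from A
Take 10 from A
Take 13 from B
Take 16 from B
Take 18 from A
Take 21 from A
Take 43 from B
Take 47 from A
Take 61 from B
Take 63 from B

Merged: [6, 10, 13, 16, 18, 21, 43, 47, 61, 63, 96]


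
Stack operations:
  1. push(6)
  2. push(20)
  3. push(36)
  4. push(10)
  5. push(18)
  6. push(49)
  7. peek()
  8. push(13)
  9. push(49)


push(6) -> [6]
push(20) -> [6, 20]
push(36) -> [6, 20, 36]
push(10) -> [6, 20, 36, 10]
push(18) -> [6, 20, 36, 10, 18]
push(49) -> [6, 20, 36, 10, 18, 49]
peek()->49
push(13) -> [6, 20, 36, 10, 18, 49, 13]
push(49) -> [6, 20, 36, 10, 18, 49, 13, 49]

Final stack: [6, 20, 36, 10, 18, 49, 13, 49]


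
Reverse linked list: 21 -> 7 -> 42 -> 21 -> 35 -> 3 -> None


Step 1: curr=21, set curr.next=prev(None) | reversed so far: 21
Step 2: curr=7, set curr.next=prev(21) | reversed so far: 7 -> 21
Step 3: curr=42, set curr.next=prev(7) | reversed so far: 42 -> 7 -> 21
Step 4: curr=21, set curr.next=prev(42) | reversed so far: 21 -> 42 -> 7 -> 21
Step 5: curr=35, set curr.next=prev(21) | reversed so far: 35 -> 21 -> 42 -> 7 -> 21
Step 6: curr=3, set curr.next=prev(35) | reversed so far: 3 -> 35 -> 21 -> 42 -> 7 -> 21

3 -> 35 -> 21 -> 42 -> 7 -> 21 -> None


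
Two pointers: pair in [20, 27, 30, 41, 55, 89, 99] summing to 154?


lo=0(20)+hi=6(99)=119
lo=1(27)+hi=6(99)=126
lo=2(30)+hi=6(99)=129
lo=3(41)+hi=6(99)=140
lo=4(55)+hi=6(99)=154

Yes: 55+99=154


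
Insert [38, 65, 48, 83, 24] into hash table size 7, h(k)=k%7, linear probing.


Insert 38: h=3 -> slot 3
Insert 65: h=2 -> slot 2
Insert 48: h=6 -> slot 6
Insert 83: h=6, 1 probes -> slot 0
Insert 24: h=3, 1 probes -> slot 4

Table: [83, None, 65, 38, 24, None, 48]


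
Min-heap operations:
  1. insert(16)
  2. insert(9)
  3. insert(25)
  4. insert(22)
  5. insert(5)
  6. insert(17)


insert(16) -> [16]
insert(9) -> [9, 16]
insert(25) -> [9, 16, 25]
insert(22) -> [9, 16, 25, 22]
insert(5) -> [5, 9, 25, 22, 16]
insert(17) -> [5, 9, 17, 22, 16, 25]

Final heap: [5, 9, 17, 22, 16, 25]


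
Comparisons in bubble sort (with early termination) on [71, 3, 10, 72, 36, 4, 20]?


Algorithm: bubble sort (with early termination)
Input: [71, 3, 10, 72, 36, 4, 20]
Sorted: [3, 4, 10, 20, 36, 71, 72]

20


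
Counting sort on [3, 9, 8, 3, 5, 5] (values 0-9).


Input: [3, 9, 8, 3, 5, 5]
Counts: [0, 0, 0, 2, 0, 2, 0, 0, 1, 1]

Sorted: [3, 3, 5, 5, 8, 9]


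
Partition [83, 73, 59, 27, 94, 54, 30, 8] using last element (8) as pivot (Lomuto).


Pivot: 8
Place pivot at 0: [8, 73, 59, 27, 94, 54, 30, 83]

Partitioned: [8, 73, 59, 27, 94, 54, 30, 83]


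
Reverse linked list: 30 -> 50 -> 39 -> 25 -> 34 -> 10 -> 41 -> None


Step 1: curr=30, set curr.next=prev(None) | reversed so far: 30
Step 2: curr=50, set curr.next=prev(30) | reversed so far: 50 -> 30
Step 3: curr=39, set curr.next=prev(50) | reversed so far: 39 -> 50 -> 30
Step 4: curr=25, set curr.next=prev(39) | reversed so far: 25 -> 39 -> 50 -> 30
Step 5: curr=34, set curr.next=prev(25) | reversed so far: 34 -> 25 -> 39 -> 50 -> 30
Step 6: curr=10, set curr.next=prev(34) | reversed so far: 10 -> 34 -> 25 -> 39 -> 50 -> 30
Step 7: curr=41, set curr.next=prev(10) | reversed so far: 41 -> 10 -> 34 -> 25 -> 39 -> 50 -> 30

41 -> 10 -> 34 -> 25 -> 39 -> 50 -> 30 -> None


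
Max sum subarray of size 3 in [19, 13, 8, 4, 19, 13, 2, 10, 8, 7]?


[0:3]: 40
[1:4]: 25
[2:5]: 31
[3:6]: 36
[4:7]: 34
[5:8]: 25
[6:9]: 20
[7:10]: 25

Max: 40 at [0:3]


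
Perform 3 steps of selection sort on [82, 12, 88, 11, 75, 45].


Initial: [82, 12, 88, 11, 75, 45]
Step 1: min=11 at 3
  Swap: [11, 12, 88, 82, 75, 45]
Step 2: min=12 at 1
  Swap: [11, 12, 88, 82, 75, 45]
Step 3: min=45 at 5
  Swap: [11, 12, 45, 82, 75, 88]

After 3 steps: [11, 12, 45, 82, 75, 88]


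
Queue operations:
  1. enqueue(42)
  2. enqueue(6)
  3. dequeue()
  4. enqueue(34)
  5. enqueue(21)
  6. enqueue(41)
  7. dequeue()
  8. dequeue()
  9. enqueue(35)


enqueue(42) -> [42]
enqueue(6) -> [42, 6]
dequeue()->42, [6]
enqueue(34) -> [6, 34]
enqueue(21) -> [6, 34, 21]
enqueue(41) -> [6, 34, 21, 41]
dequeue()->6, [34, 21, 41]
dequeue()->34, [21, 41]
enqueue(35) -> [21, 41, 35]

Final queue: [21, 41, 35]


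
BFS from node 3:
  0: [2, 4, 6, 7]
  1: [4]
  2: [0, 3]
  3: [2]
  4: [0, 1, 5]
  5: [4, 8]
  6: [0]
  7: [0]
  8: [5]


Visit 3, enqueue [2]
Visit 2, enqueue [0]
Visit 0, enqueue [4, 6, 7]
Visit 4, enqueue [1, 5]
Visit 6, enqueue []
Visit 7, enqueue []
Visit 1, enqueue []
Visit 5, enqueue [8]
Visit 8, enqueue []

BFS order: [3, 2, 0, 4, 6, 7, 1, 5, 8]


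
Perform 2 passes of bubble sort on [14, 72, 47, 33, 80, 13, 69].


Initial: [14, 72, 47, 33, 80, 13, 69]
Pass 1: [14, 47, 33, 72, 13, 69, 80] (4 swaps)
Pass 2: [14, 33, 47, 13, 69, 72, 80] (3 swaps)

After 2 passes: [14, 33, 47, 13, 69, 72, 80]


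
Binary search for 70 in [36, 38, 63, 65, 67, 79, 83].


Step 1: lo=0, hi=6, mid=3, val=65
Step 2: lo=4, hi=6, mid=5, val=79
Step 3: lo=4, hi=4, mid=4, val=67

Not found


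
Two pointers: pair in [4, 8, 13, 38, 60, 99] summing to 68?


lo=0(4)+hi=5(99)=103
lo=0(4)+hi=4(60)=64
lo=1(8)+hi=4(60)=68

Yes: 8+60=68


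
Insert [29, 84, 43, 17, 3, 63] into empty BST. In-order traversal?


Insert 29: root
Insert 84: R from 29
Insert 43: R from 29 -> L from 84
Insert 17: L from 29
Insert 3: L from 29 -> L from 17
Insert 63: R from 29 -> L from 84 -> R from 43

In-order: [3, 17, 29, 43, 63, 84]


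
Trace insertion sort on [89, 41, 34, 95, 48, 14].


Initial: [89, 41, 34, 95, 48, 14]
Insert 41: [41, 89, 34, 95, 48, 14]
Insert 34: [34, 41, 89, 95, 48, 14]
Insert 95: [34, 41, 89, 95, 48, 14]
Insert 48: [34, 41, 48, 89, 95, 14]
Insert 14: [14, 34, 41, 48, 89, 95]

Sorted: [14, 34, 41, 48, 89, 95]


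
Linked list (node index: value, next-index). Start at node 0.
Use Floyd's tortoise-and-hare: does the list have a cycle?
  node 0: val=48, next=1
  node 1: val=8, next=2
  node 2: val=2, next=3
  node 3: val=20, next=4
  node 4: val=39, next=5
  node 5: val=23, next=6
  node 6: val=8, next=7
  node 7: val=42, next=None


Floyd's tortoise (slow, +1) and hare (fast, +2):
  init: slow=0, fast=0
  step 1: slow=1, fast=2
  step 2: slow=2, fast=4
  step 3: slow=3, fast=6
  step 4: fast 6->7->None, no cycle

Cycle: no


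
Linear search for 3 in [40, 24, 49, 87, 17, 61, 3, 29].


i=0: 40!=3
i=1: 24!=3
i=2: 49!=3
i=3: 87!=3
i=4: 17!=3
i=5: 61!=3
i=6: 3==3 found!

Found at 6, 7 comps


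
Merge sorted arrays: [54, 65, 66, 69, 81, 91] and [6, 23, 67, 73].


Take 6 from B
Take 23 from B
Take 54 from A
Take 65 from A
Take 66 from A
Take 67 from B
Take 69 from A
Take 73 from B

Merged: [6, 23, 54, 65, 66, 67, 69, 73, 81, 91]


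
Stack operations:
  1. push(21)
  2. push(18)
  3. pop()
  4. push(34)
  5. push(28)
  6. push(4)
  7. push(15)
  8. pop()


push(21) -> [21]
push(18) -> [21, 18]
pop()->18, [21]
push(34) -> [21, 34]
push(28) -> [21, 34, 28]
push(4) -> [21, 34, 28, 4]
push(15) -> [21, 34, 28, 4, 15]
pop()->15, [21, 34, 28, 4]

Final stack: [21, 34, 28, 4]


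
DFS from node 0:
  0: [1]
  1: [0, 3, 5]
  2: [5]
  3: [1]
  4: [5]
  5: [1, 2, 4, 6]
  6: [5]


Visit 0, push [1]
Visit 1, push [5, 3]
Visit 3, push []
Visit 5, push [6, 4, 2]
Visit 2, push []
Visit 4, push []
Visit 6, push []

DFS order: [0, 1, 3, 5, 2, 4, 6]


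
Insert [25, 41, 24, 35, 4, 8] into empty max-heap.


Insert 25: [25]
Insert 41: [41, 25]
Insert 24: [41, 25, 24]
Insert 35: [41, 35, 24, 25]
Insert 4: [41, 35, 24, 25, 4]
Insert 8: [41, 35, 24, 25, 4, 8]

Final heap: [41, 35, 24, 25, 4, 8]


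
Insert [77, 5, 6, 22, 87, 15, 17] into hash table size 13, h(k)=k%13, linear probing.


Insert 77: h=12 -> slot 12
Insert 5: h=5 -> slot 5
Insert 6: h=6 -> slot 6
Insert 22: h=9 -> slot 9
Insert 87: h=9, 1 probes -> slot 10
Insert 15: h=2 -> slot 2
Insert 17: h=4 -> slot 4

Table: [None, None, 15, None, 17, 5, 6, None, None, 22, 87, None, 77]


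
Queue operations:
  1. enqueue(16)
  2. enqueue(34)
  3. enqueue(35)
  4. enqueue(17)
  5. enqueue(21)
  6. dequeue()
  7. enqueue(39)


enqueue(16) -> [16]
enqueue(34) -> [16, 34]
enqueue(35) -> [16, 34, 35]
enqueue(17) -> [16, 34, 35, 17]
enqueue(21) -> [16, 34, 35, 17, 21]
dequeue()->16, [34, 35, 17, 21]
enqueue(39) -> [34, 35, 17, 21, 39]

Final queue: [34, 35, 17, 21, 39]


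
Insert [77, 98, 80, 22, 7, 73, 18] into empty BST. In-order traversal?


Insert 77: root
Insert 98: R from 77
Insert 80: R from 77 -> L from 98
Insert 22: L from 77
Insert 7: L from 77 -> L from 22
Insert 73: L from 77 -> R from 22
Insert 18: L from 77 -> L from 22 -> R from 7

In-order: [7, 18, 22, 73, 77, 80, 98]


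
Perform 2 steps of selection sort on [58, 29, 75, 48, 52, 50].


Initial: [58, 29, 75, 48, 52, 50]
Step 1: min=29 at 1
  Swap: [29, 58, 75, 48, 52, 50]
Step 2: min=48 at 3
  Swap: [29, 48, 75, 58, 52, 50]

After 2 steps: [29, 48, 75, 58, 52, 50]


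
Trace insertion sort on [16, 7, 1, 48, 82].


Initial: [16, 7, 1, 48, 82]
Insert 7: [7, 16, 1, 48, 82]
Insert 1: [1, 7, 16, 48, 82]
Insert 48: [1, 7, 16, 48, 82]
Insert 82: [1, 7, 16, 48, 82]

Sorted: [1, 7, 16, 48, 82]


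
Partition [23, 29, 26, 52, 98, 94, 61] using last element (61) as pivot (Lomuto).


Pivot: 61
  23 <= 61: advance i (no swap)
  29 <= 61: advance i (no swap)
  26 <= 61: advance i (no swap)
  52 <= 61: advance i (no swap)
Place pivot at 4: [23, 29, 26, 52, 61, 94, 98]

Partitioned: [23, 29, 26, 52, 61, 94, 98]


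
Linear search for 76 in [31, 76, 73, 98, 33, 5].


i=0: 31!=76
i=1: 76==76 found!

Found at 1, 2 comps


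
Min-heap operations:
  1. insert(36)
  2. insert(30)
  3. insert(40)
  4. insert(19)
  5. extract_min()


insert(36) -> [36]
insert(30) -> [30, 36]
insert(40) -> [30, 36, 40]
insert(19) -> [19, 30, 40, 36]
extract_min()->19, [30, 36, 40]

Final heap: [30, 36, 40]


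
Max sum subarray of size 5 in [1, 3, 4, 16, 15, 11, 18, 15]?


[0:5]: 39
[1:6]: 49
[2:7]: 64
[3:8]: 75

Max: 75 at [3:8]


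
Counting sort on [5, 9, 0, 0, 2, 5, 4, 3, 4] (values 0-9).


Input: [5, 9, 0, 0, 2, 5, 4, 3, 4]
Counts: [2, 0, 1, 1, 2, 2, 0, 0, 0, 1]

Sorted: [0, 0, 2, 3, 4, 4, 5, 5, 9]


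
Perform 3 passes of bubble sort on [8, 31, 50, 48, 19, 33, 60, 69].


Initial: [8, 31, 50, 48, 19, 33, 60, 69]
Pass 1: [8, 31, 48, 19, 33, 50, 60, 69] (3 swaps)
Pass 2: [8, 31, 19, 33, 48, 50, 60, 69] (2 swaps)
Pass 3: [8, 19, 31, 33, 48, 50, 60, 69] (1 swaps)

After 3 passes: [8, 19, 31, 33, 48, 50, 60, 69]


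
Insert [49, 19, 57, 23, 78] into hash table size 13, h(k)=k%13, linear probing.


Insert 49: h=10 -> slot 10
Insert 19: h=6 -> slot 6
Insert 57: h=5 -> slot 5
Insert 23: h=10, 1 probes -> slot 11
Insert 78: h=0 -> slot 0

Table: [78, None, None, None, None, 57, 19, None, None, None, 49, 23, None]


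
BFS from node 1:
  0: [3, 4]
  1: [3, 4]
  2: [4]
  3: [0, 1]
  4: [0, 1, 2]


Visit 1, enqueue [3, 4]
Visit 3, enqueue [0]
Visit 4, enqueue [2]
Visit 0, enqueue []
Visit 2, enqueue []

BFS order: [1, 3, 4, 0, 2]


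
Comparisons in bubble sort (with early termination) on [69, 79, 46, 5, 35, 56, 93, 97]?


Algorithm: bubble sort (with early termination)
Input: [69, 79, 46, 5, 35, 56, 93, 97]
Sorted: [5, 35, 46, 56, 69, 79, 93, 97]

22


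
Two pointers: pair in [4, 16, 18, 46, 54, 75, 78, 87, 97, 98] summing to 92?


lo=0(4)+hi=9(98)=102
lo=0(4)+hi=8(97)=101
lo=0(4)+hi=7(87)=91
lo=1(16)+hi=7(87)=103
lo=1(16)+hi=6(78)=94
lo=1(16)+hi=5(75)=91
lo=2(18)+hi=5(75)=93
lo=2(18)+hi=4(54)=72
lo=3(46)+hi=4(54)=100

No pair found


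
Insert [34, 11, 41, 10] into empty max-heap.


Insert 34: [34]
Insert 11: [34, 11]
Insert 41: [41, 11, 34]
Insert 10: [41, 11, 34, 10]

Final heap: [41, 11, 34, 10]


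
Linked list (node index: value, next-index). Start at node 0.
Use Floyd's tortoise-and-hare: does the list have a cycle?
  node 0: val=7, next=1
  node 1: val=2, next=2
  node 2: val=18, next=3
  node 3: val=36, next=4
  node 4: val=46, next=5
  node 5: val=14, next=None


Floyd's tortoise (slow, +1) and hare (fast, +2):
  init: slow=0, fast=0
  step 1: slow=1, fast=2
  step 2: slow=2, fast=4
  step 3: fast 4->5->None, no cycle

Cycle: no


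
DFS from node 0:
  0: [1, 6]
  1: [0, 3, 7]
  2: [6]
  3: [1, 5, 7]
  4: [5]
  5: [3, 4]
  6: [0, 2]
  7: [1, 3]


Visit 0, push [6, 1]
Visit 1, push [7, 3]
Visit 3, push [7, 5]
Visit 5, push [4]
Visit 4, push []
Visit 7, push []
Visit 6, push [2]
Visit 2, push []

DFS order: [0, 1, 3, 5, 4, 7, 6, 2]


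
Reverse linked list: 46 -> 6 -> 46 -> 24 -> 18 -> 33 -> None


Step 1: curr=46, set curr.next=prev(None) | reversed so far: 46
Step 2: curr=6, set curr.next=prev(46) | reversed so far: 6 -> 46
Step 3: curr=46, set curr.next=prev(6) | reversed so far: 46 -> 6 -> 46
Step 4: curr=24, set curr.next=prev(46) | reversed so far: 24 -> 46 -> 6 -> 46
Step 5: curr=18, set curr.next=prev(24) | reversed so far: 18 -> 24 -> 46 -> 6 -> 46
Step 6: curr=33, set curr.next=prev(18) | reversed so far: 33 -> 18 -> 24 -> 46 -> 6 -> 46

33 -> 18 -> 24 -> 46 -> 6 -> 46 -> None


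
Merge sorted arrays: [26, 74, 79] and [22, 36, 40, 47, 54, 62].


Take 22 from B
Take 26 from A
Take 36 from B
Take 40 from B
Take 47 from B
Take 54 from B
Take 62 from B

Merged: [22, 26, 36, 40, 47, 54, 62, 74, 79]


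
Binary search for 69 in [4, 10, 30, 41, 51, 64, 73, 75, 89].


Step 1: lo=0, hi=8, mid=4, val=51
Step 2: lo=5, hi=8, mid=6, val=73
Step 3: lo=5, hi=5, mid=5, val=64

Not found


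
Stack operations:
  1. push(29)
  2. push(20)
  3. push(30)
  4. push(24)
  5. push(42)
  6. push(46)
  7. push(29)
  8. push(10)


push(29) -> [29]
push(20) -> [29, 20]
push(30) -> [29, 20, 30]
push(24) -> [29, 20, 30, 24]
push(42) -> [29, 20, 30, 24, 42]
push(46) -> [29, 20, 30, 24, 42, 46]
push(29) -> [29, 20, 30, 24, 42, 46, 29]
push(10) -> [29, 20, 30, 24, 42, 46, 29, 10]

Final stack: [29, 20, 30, 24, 42, 46, 29, 10]


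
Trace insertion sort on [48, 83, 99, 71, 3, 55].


Initial: [48, 83, 99, 71, 3, 55]
Insert 83: [48, 83, 99, 71, 3, 55]
Insert 99: [48, 83, 99, 71, 3, 55]
Insert 71: [48, 71, 83, 99, 3, 55]
Insert 3: [3, 48, 71, 83, 99, 55]
Insert 55: [3, 48, 55, 71, 83, 99]

Sorted: [3, 48, 55, 71, 83, 99]


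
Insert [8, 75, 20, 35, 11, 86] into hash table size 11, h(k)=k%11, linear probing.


Insert 8: h=8 -> slot 8
Insert 75: h=9 -> slot 9
Insert 20: h=9, 1 probes -> slot 10
Insert 35: h=2 -> slot 2
Insert 11: h=0 -> slot 0
Insert 86: h=9, 3 probes -> slot 1

Table: [11, 86, 35, None, None, None, None, None, 8, 75, 20]


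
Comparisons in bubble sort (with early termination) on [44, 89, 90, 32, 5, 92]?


Algorithm: bubble sort (with early termination)
Input: [44, 89, 90, 32, 5, 92]
Sorted: [5, 32, 44, 89, 90, 92]

15


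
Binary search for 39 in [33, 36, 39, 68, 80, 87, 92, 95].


Step 1: lo=0, hi=7, mid=3, val=68
Step 2: lo=0, hi=2, mid=1, val=36
Step 3: lo=2, hi=2, mid=2, val=39

Found at index 2


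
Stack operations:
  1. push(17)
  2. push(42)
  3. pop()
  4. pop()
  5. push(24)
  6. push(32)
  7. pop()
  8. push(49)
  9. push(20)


push(17) -> [17]
push(42) -> [17, 42]
pop()->42, [17]
pop()->17, []
push(24) -> [24]
push(32) -> [24, 32]
pop()->32, [24]
push(49) -> [24, 49]
push(20) -> [24, 49, 20]

Final stack: [24, 49, 20]


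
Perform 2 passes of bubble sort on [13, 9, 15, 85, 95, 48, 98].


Initial: [13, 9, 15, 85, 95, 48, 98]
Pass 1: [9, 13, 15, 85, 48, 95, 98] (2 swaps)
Pass 2: [9, 13, 15, 48, 85, 95, 98] (1 swaps)

After 2 passes: [9, 13, 15, 48, 85, 95, 98]


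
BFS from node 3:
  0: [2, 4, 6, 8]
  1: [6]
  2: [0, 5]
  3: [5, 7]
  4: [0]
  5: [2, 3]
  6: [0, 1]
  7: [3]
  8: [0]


Visit 3, enqueue [5, 7]
Visit 5, enqueue [2]
Visit 7, enqueue []
Visit 2, enqueue [0]
Visit 0, enqueue [4, 6, 8]
Visit 4, enqueue []
Visit 6, enqueue [1]
Visit 8, enqueue []
Visit 1, enqueue []

BFS order: [3, 5, 7, 2, 0, 4, 6, 8, 1]


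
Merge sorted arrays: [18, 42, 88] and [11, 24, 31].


Take 11 from B
Take 18 from A
Take 24 from B
Take 31 from B

Merged: [11, 18, 24, 31, 42, 88]


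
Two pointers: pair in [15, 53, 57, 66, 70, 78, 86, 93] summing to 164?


lo=0(15)+hi=7(93)=108
lo=1(53)+hi=7(93)=146
lo=2(57)+hi=7(93)=150
lo=3(66)+hi=7(93)=159
lo=4(70)+hi=7(93)=163
lo=5(78)+hi=7(93)=171
lo=5(78)+hi=6(86)=164

Yes: 78+86=164


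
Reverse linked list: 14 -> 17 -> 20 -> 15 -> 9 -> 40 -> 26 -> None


Step 1: curr=14, set curr.next=prev(None) | reversed so far: 14
Step 2: curr=17, set curr.next=prev(14) | reversed so far: 17 -> 14
Step 3: curr=20, set curr.next=prev(17) | reversed so far: 20 -> 17 -> 14
Step 4: curr=15, set curr.next=prev(20) | reversed so far: 15 -> 20 -> 17 -> 14
Step 5: curr=9, set curr.next=prev(15) | reversed so far: 9 -> 15 -> 20 -> 17 -> 14
Step 6: curr=40, set curr.next=prev(9) | reversed so far: 40 -> 9 -> 15 -> 20 -> 17 -> 14
Step 7: curr=26, set curr.next=prev(40) | reversed so far: 26 -> 40 -> 9 -> 15 -> 20 -> 17 -> 14

26 -> 40 -> 9 -> 15 -> 20 -> 17 -> 14 -> None


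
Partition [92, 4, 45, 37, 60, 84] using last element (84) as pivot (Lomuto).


Pivot: 84
  4 <= 84: swap -> [4, 92, 45, 37, 60, 84]
  45 <= 84: swap -> [4, 45, 92, 37, 60, 84]
  37 <= 84: swap -> [4, 45, 37, 92, 60, 84]
  60 <= 84: swap -> [4, 45, 37, 60, 92, 84]
Place pivot at 4: [4, 45, 37, 60, 84, 92]

Partitioned: [4, 45, 37, 60, 84, 92]


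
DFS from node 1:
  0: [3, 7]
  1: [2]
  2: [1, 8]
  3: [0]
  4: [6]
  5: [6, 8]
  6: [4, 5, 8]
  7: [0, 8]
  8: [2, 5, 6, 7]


Visit 1, push [2]
Visit 2, push [8]
Visit 8, push [7, 6, 5]
Visit 5, push [6]
Visit 6, push [4]
Visit 4, push []
Visit 7, push [0]
Visit 0, push [3]
Visit 3, push []

DFS order: [1, 2, 8, 5, 6, 4, 7, 0, 3]


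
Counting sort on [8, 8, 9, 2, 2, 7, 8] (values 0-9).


Input: [8, 8, 9, 2, 2, 7, 8]
Counts: [0, 0, 2, 0, 0, 0, 0, 1, 3, 1]

Sorted: [2, 2, 7, 8, 8, 8, 9]


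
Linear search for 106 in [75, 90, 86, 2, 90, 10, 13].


i=0: 75!=106
i=1: 90!=106
i=2: 86!=106
i=3: 2!=106
i=4: 90!=106
i=5: 10!=106
i=6: 13!=106

Not found, 7 comps


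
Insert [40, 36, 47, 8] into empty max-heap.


Insert 40: [40]
Insert 36: [40, 36]
Insert 47: [47, 36, 40]
Insert 8: [47, 36, 40, 8]

Final heap: [47, 36, 40, 8]


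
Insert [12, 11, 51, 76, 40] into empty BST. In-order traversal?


Insert 12: root
Insert 11: L from 12
Insert 51: R from 12
Insert 76: R from 12 -> R from 51
Insert 40: R from 12 -> L from 51

In-order: [11, 12, 40, 51, 76]


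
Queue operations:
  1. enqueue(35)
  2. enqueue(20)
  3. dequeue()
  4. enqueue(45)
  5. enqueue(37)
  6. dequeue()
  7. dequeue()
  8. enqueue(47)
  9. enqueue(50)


enqueue(35) -> [35]
enqueue(20) -> [35, 20]
dequeue()->35, [20]
enqueue(45) -> [20, 45]
enqueue(37) -> [20, 45, 37]
dequeue()->20, [45, 37]
dequeue()->45, [37]
enqueue(47) -> [37, 47]
enqueue(50) -> [37, 47, 50]

Final queue: [37, 47, 50]


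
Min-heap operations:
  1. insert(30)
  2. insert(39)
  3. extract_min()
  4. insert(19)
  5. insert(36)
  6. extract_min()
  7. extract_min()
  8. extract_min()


insert(30) -> [30]
insert(39) -> [30, 39]
extract_min()->30, [39]
insert(19) -> [19, 39]
insert(36) -> [19, 39, 36]
extract_min()->19, [36, 39]
extract_min()->36, [39]
extract_min()->39, []

Final heap: []


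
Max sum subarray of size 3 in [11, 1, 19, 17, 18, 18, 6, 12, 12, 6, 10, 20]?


[0:3]: 31
[1:4]: 37
[2:5]: 54
[3:6]: 53
[4:7]: 42
[5:8]: 36
[6:9]: 30
[7:10]: 30
[8:11]: 28
[9:12]: 36

Max: 54 at [2:5]


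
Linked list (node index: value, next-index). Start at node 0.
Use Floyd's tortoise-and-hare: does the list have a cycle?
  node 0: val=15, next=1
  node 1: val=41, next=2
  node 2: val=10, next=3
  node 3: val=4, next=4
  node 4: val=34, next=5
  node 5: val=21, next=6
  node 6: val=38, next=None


Floyd's tortoise (slow, +1) and hare (fast, +2):
  init: slow=0, fast=0
  step 1: slow=1, fast=2
  step 2: slow=2, fast=4
  step 3: slow=3, fast=6
  step 4: fast -> None, no cycle

Cycle: no


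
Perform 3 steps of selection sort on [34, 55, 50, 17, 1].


Initial: [34, 55, 50, 17, 1]
Step 1: min=1 at 4
  Swap: [1, 55, 50, 17, 34]
Step 2: min=17 at 3
  Swap: [1, 17, 50, 55, 34]
Step 3: min=34 at 4
  Swap: [1, 17, 34, 55, 50]

After 3 steps: [1, 17, 34, 55, 50]


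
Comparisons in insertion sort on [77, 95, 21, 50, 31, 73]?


Algorithm: insertion sort
Input: [77, 95, 21, 50, 31, 73]
Sorted: [21, 31, 50, 73, 77, 95]

13


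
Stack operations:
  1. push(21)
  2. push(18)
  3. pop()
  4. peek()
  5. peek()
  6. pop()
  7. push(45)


push(21) -> [21]
push(18) -> [21, 18]
pop()->18, [21]
peek()->21
peek()->21
pop()->21, []
push(45) -> [45]

Final stack: [45]


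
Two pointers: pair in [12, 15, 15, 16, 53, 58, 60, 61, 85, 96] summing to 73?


lo=0(12)+hi=9(96)=108
lo=0(12)+hi=8(85)=97
lo=0(12)+hi=7(61)=73

Yes: 12+61=73


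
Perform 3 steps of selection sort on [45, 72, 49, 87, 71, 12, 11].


Initial: [45, 72, 49, 87, 71, 12, 11]
Step 1: min=11 at 6
  Swap: [11, 72, 49, 87, 71, 12, 45]
Step 2: min=12 at 5
  Swap: [11, 12, 49, 87, 71, 72, 45]
Step 3: min=45 at 6
  Swap: [11, 12, 45, 87, 71, 72, 49]

After 3 steps: [11, 12, 45, 87, 71, 72, 49]


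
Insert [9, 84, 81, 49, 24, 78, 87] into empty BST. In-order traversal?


Insert 9: root
Insert 84: R from 9
Insert 81: R from 9 -> L from 84
Insert 49: R from 9 -> L from 84 -> L from 81
Insert 24: R from 9 -> L from 84 -> L from 81 -> L from 49
Insert 78: R from 9 -> L from 84 -> L from 81 -> R from 49
Insert 87: R from 9 -> R from 84

In-order: [9, 24, 49, 78, 81, 84, 87]


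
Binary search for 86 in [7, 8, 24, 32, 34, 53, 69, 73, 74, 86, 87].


Step 1: lo=0, hi=10, mid=5, val=53
Step 2: lo=6, hi=10, mid=8, val=74
Step 3: lo=9, hi=10, mid=9, val=86

Found at index 9


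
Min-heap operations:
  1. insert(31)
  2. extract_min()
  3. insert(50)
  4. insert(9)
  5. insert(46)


insert(31) -> [31]
extract_min()->31, []
insert(50) -> [50]
insert(9) -> [9, 50]
insert(46) -> [9, 50, 46]

Final heap: [9, 50, 46]


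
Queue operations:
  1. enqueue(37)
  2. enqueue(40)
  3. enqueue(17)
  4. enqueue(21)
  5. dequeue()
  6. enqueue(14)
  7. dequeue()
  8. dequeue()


enqueue(37) -> [37]
enqueue(40) -> [37, 40]
enqueue(17) -> [37, 40, 17]
enqueue(21) -> [37, 40, 17, 21]
dequeue()->37, [40, 17, 21]
enqueue(14) -> [40, 17, 21, 14]
dequeue()->40, [17, 21, 14]
dequeue()->17, [21, 14]

Final queue: [21, 14]


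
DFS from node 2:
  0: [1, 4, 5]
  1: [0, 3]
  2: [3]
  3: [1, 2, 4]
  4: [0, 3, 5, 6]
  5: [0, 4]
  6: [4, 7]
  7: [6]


Visit 2, push [3]
Visit 3, push [4, 1]
Visit 1, push [0]
Visit 0, push [5, 4]
Visit 4, push [6, 5]
Visit 5, push []
Visit 6, push [7]
Visit 7, push []

DFS order: [2, 3, 1, 0, 4, 5, 6, 7]


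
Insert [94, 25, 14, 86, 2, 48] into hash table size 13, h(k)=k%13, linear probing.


Insert 94: h=3 -> slot 3
Insert 25: h=12 -> slot 12
Insert 14: h=1 -> slot 1
Insert 86: h=8 -> slot 8
Insert 2: h=2 -> slot 2
Insert 48: h=9 -> slot 9

Table: [None, 14, 2, 94, None, None, None, None, 86, 48, None, None, 25]


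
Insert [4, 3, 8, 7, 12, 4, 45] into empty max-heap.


Insert 4: [4]
Insert 3: [4, 3]
Insert 8: [8, 3, 4]
Insert 7: [8, 7, 4, 3]
Insert 12: [12, 8, 4, 3, 7]
Insert 4: [12, 8, 4, 3, 7, 4]
Insert 45: [45, 8, 12, 3, 7, 4, 4]

Final heap: [45, 8, 12, 3, 7, 4, 4]


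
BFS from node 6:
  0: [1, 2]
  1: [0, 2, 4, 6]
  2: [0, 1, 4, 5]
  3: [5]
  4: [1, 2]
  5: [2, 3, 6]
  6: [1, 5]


Visit 6, enqueue [1, 5]
Visit 1, enqueue [0, 2, 4]
Visit 5, enqueue [3]
Visit 0, enqueue []
Visit 2, enqueue []
Visit 4, enqueue []
Visit 3, enqueue []

BFS order: [6, 1, 5, 0, 2, 4, 3]


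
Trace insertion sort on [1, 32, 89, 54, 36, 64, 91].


Initial: [1, 32, 89, 54, 36, 64, 91]
Insert 32: [1, 32, 89, 54, 36, 64, 91]
Insert 89: [1, 32, 89, 54, 36, 64, 91]
Insert 54: [1, 32, 54, 89, 36, 64, 91]
Insert 36: [1, 32, 36, 54, 89, 64, 91]
Insert 64: [1, 32, 36, 54, 64, 89, 91]
Insert 91: [1, 32, 36, 54, 64, 89, 91]

Sorted: [1, 32, 36, 54, 64, 89, 91]


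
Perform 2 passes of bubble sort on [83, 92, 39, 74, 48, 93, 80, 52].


Initial: [83, 92, 39, 74, 48, 93, 80, 52]
Pass 1: [83, 39, 74, 48, 92, 80, 52, 93] (5 swaps)
Pass 2: [39, 74, 48, 83, 80, 52, 92, 93] (5 swaps)

After 2 passes: [39, 74, 48, 83, 80, 52, 92, 93]


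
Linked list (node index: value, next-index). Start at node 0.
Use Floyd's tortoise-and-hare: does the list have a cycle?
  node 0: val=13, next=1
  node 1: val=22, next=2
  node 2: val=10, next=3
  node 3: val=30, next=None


Floyd's tortoise (slow, +1) and hare (fast, +2):
  init: slow=0, fast=0
  step 1: slow=1, fast=2
  step 2: fast 2->3->None, no cycle

Cycle: no


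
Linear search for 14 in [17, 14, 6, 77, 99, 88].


i=0: 17!=14
i=1: 14==14 found!

Found at 1, 2 comps


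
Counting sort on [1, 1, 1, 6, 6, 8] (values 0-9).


Input: [1, 1, 1, 6, 6, 8]
Counts: [0, 3, 0, 0, 0, 0, 2, 0, 1, 0]

Sorted: [1, 1, 1, 6, 6, 8]


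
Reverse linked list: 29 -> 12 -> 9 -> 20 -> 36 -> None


Step 1: curr=29, set curr.next=prev(None) | reversed so far: 29
Step 2: curr=12, set curr.next=prev(29) | reversed so far: 12 -> 29
Step 3: curr=9, set curr.next=prev(12) | reversed so far: 9 -> 12 -> 29
Step 4: curr=20, set curr.next=prev(9) | reversed so far: 20 -> 9 -> 12 -> 29
Step 5: curr=36, set curr.next=prev(20) | reversed so far: 36 -> 20 -> 9 -> 12 -> 29

36 -> 20 -> 9 -> 12 -> 29 -> None


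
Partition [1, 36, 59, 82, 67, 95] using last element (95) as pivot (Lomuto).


Pivot: 95
  1 <= 95: advance i (no swap)
  36 <= 95: advance i (no swap)
  59 <= 95: advance i (no swap)
  82 <= 95: advance i (no swap)
  67 <= 95: advance i (no swap)
Place pivot at 5: [1, 36, 59, 82, 67, 95]

Partitioned: [1, 36, 59, 82, 67, 95]


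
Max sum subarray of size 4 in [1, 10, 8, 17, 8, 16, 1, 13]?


[0:4]: 36
[1:5]: 43
[2:6]: 49
[3:7]: 42
[4:8]: 38

Max: 49 at [2:6]


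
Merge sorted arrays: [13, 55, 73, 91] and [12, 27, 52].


Take 12 from B
Take 13 from A
Take 27 from B
Take 52 from B

Merged: [12, 13, 27, 52, 55, 73, 91]


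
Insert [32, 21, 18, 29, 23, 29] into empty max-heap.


Insert 32: [32]
Insert 21: [32, 21]
Insert 18: [32, 21, 18]
Insert 29: [32, 29, 18, 21]
Insert 23: [32, 29, 18, 21, 23]
Insert 29: [32, 29, 29, 21, 23, 18]

Final heap: [32, 29, 29, 21, 23, 18]


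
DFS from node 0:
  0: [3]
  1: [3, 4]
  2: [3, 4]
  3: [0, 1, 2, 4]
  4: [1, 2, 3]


Visit 0, push [3]
Visit 3, push [4, 2, 1]
Visit 1, push [4]
Visit 4, push [2]
Visit 2, push []

DFS order: [0, 3, 1, 4, 2]


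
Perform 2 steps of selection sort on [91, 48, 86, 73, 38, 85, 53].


Initial: [91, 48, 86, 73, 38, 85, 53]
Step 1: min=38 at 4
  Swap: [38, 48, 86, 73, 91, 85, 53]
Step 2: min=48 at 1
  Swap: [38, 48, 86, 73, 91, 85, 53]

After 2 steps: [38, 48, 86, 73, 91, 85, 53]


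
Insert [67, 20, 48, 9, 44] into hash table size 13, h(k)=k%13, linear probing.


Insert 67: h=2 -> slot 2
Insert 20: h=7 -> slot 7
Insert 48: h=9 -> slot 9
Insert 9: h=9, 1 probes -> slot 10
Insert 44: h=5 -> slot 5

Table: [None, None, 67, None, None, 44, None, 20, None, 48, 9, None, None]


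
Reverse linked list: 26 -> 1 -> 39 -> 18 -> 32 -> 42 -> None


Step 1: curr=26, set curr.next=prev(None) | reversed so far: 26
Step 2: curr=1, set curr.next=prev(26) | reversed so far: 1 -> 26
Step 3: curr=39, set curr.next=prev(1) | reversed so far: 39 -> 1 -> 26
Step 4: curr=18, set curr.next=prev(39) | reversed so far: 18 -> 39 -> 1 -> 26
Step 5: curr=32, set curr.next=prev(18) | reversed so far: 32 -> 18 -> 39 -> 1 -> 26
Step 6: curr=42, set curr.next=prev(32) | reversed so far: 42 -> 32 -> 18 -> 39 -> 1 -> 26

42 -> 32 -> 18 -> 39 -> 1 -> 26 -> None


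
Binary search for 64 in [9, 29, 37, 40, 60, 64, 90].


Step 1: lo=0, hi=6, mid=3, val=40
Step 2: lo=4, hi=6, mid=5, val=64

Found at index 5


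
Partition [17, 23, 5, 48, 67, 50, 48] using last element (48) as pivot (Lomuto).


Pivot: 48
  17 <= 48: advance i (no swap)
  23 <= 48: advance i (no swap)
  5 <= 48: advance i (no swap)
  48 <= 48: advance i (no swap)
Place pivot at 4: [17, 23, 5, 48, 48, 50, 67]

Partitioned: [17, 23, 5, 48, 48, 50, 67]


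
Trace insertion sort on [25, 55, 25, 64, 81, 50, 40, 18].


Initial: [25, 55, 25, 64, 81, 50, 40, 18]
Insert 55: [25, 55, 25, 64, 81, 50, 40, 18]
Insert 25: [25, 25, 55, 64, 81, 50, 40, 18]
Insert 64: [25, 25, 55, 64, 81, 50, 40, 18]
Insert 81: [25, 25, 55, 64, 81, 50, 40, 18]
Insert 50: [25, 25, 50, 55, 64, 81, 40, 18]
Insert 40: [25, 25, 40, 50, 55, 64, 81, 18]
Insert 18: [18, 25, 25, 40, 50, 55, 64, 81]

Sorted: [18, 25, 25, 40, 50, 55, 64, 81]


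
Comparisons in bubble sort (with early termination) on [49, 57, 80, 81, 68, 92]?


Algorithm: bubble sort (with early termination)
Input: [49, 57, 80, 81, 68, 92]
Sorted: [49, 57, 68, 80, 81, 92]

12


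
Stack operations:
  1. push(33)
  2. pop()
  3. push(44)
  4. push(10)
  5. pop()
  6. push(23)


push(33) -> [33]
pop()->33, []
push(44) -> [44]
push(10) -> [44, 10]
pop()->10, [44]
push(23) -> [44, 23]

Final stack: [44, 23]


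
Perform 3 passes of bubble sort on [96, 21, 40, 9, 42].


Initial: [96, 21, 40, 9, 42]
Pass 1: [21, 40, 9, 42, 96] (4 swaps)
Pass 2: [21, 9, 40, 42, 96] (1 swaps)
Pass 3: [9, 21, 40, 42, 96] (1 swaps)

After 3 passes: [9, 21, 40, 42, 96]


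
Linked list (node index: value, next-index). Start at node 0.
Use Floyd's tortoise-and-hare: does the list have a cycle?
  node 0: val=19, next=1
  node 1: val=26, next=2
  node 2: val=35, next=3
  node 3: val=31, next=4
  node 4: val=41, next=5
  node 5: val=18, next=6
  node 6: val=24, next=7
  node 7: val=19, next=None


Floyd's tortoise (slow, +1) and hare (fast, +2):
  init: slow=0, fast=0
  step 1: slow=1, fast=2
  step 2: slow=2, fast=4
  step 3: slow=3, fast=6
  step 4: fast 6->7->None, no cycle

Cycle: no


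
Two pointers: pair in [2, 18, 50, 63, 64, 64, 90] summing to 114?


lo=0(2)+hi=6(90)=92
lo=1(18)+hi=6(90)=108
lo=2(50)+hi=6(90)=140
lo=2(50)+hi=5(64)=114

Yes: 50+64=114


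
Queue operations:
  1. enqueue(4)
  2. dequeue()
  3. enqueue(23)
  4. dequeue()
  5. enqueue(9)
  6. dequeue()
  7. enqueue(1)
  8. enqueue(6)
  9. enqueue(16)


enqueue(4) -> [4]
dequeue()->4, []
enqueue(23) -> [23]
dequeue()->23, []
enqueue(9) -> [9]
dequeue()->9, []
enqueue(1) -> [1]
enqueue(6) -> [1, 6]
enqueue(16) -> [1, 6, 16]

Final queue: [1, 6, 16]


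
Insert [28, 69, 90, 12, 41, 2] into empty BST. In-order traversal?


Insert 28: root
Insert 69: R from 28
Insert 90: R from 28 -> R from 69
Insert 12: L from 28
Insert 41: R from 28 -> L from 69
Insert 2: L from 28 -> L from 12

In-order: [2, 12, 28, 41, 69, 90]


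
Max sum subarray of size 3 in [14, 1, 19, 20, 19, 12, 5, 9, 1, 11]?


[0:3]: 34
[1:4]: 40
[2:5]: 58
[3:6]: 51
[4:7]: 36
[5:8]: 26
[6:9]: 15
[7:10]: 21

Max: 58 at [2:5]


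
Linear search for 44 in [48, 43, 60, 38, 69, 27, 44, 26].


i=0: 48!=44
i=1: 43!=44
i=2: 60!=44
i=3: 38!=44
i=4: 69!=44
i=5: 27!=44
i=6: 44==44 found!

Found at 6, 7 comps


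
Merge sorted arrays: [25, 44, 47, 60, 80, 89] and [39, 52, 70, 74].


Take 25 from A
Take 39 from B
Take 44 from A
Take 47 from A
Take 52 from B
Take 60 from A
Take 70 from B
Take 74 from B

Merged: [25, 39, 44, 47, 52, 60, 70, 74, 80, 89]


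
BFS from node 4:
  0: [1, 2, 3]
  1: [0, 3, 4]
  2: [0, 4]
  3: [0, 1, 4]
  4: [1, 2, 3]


Visit 4, enqueue [1, 2, 3]
Visit 1, enqueue [0]
Visit 2, enqueue []
Visit 3, enqueue []
Visit 0, enqueue []

BFS order: [4, 1, 2, 3, 0]


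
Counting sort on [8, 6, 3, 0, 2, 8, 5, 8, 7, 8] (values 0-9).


Input: [8, 6, 3, 0, 2, 8, 5, 8, 7, 8]
Counts: [1, 0, 1, 1, 0, 1, 1, 1, 4, 0]

Sorted: [0, 2, 3, 5, 6, 7, 8, 8, 8, 8]


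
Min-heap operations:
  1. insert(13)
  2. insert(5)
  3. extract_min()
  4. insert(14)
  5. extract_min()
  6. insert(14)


insert(13) -> [13]
insert(5) -> [5, 13]
extract_min()->5, [13]
insert(14) -> [13, 14]
extract_min()->13, [14]
insert(14) -> [14, 14]

Final heap: [14, 14]


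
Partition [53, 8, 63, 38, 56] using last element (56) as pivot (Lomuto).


Pivot: 56
  53 <= 56: advance i (no swap)
  8 <= 56: advance i (no swap)
  38 <= 56: swap -> [53, 8, 38, 63, 56]
Place pivot at 3: [53, 8, 38, 56, 63]

Partitioned: [53, 8, 38, 56, 63]


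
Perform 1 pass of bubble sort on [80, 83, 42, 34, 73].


Initial: [80, 83, 42, 34, 73]
Pass 1: [80, 42, 34, 73, 83] (3 swaps)

After 1 pass: [80, 42, 34, 73, 83]


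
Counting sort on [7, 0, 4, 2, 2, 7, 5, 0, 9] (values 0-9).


Input: [7, 0, 4, 2, 2, 7, 5, 0, 9]
Counts: [2, 0, 2, 0, 1, 1, 0, 2, 0, 1]

Sorted: [0, 0, 2, 2, 4, 5, 7, 7, 9]


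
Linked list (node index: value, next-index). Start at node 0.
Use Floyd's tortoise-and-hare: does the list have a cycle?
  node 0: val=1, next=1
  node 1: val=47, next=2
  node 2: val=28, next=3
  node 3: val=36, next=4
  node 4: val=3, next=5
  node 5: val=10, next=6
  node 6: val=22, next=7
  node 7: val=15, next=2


Floyd's tortoise (slow, +1) and hare (fast, +2):
  init: slow=0, fast=0
  step 1: slow=1, fast=2
  step 2: slow=2, fast=4
  step 3: slow=3, fast=6
  step 4: slow=4, fast=2
  step 5: slow=5, fast=4
  step 6: slow=6, fast=6
  slow == fast at node 6: cycle detected

Cycle: yes


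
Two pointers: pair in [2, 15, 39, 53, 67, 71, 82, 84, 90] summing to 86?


lo=0(2)+hi=8(90)=92
lo=0(2)+hi=7(84)=86

Yes: 2+84=86


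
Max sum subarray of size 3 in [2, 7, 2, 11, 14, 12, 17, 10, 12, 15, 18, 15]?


[0:3]: 11
[1:4]: 20
[2:5]: 27
[3:6]: 37
[4:7]: 43
[5:8]: 39
[6:9]: 39
[7:10]: 37
[8:11]: 45
[9:12]: 48

Max: 48 at [9:12]


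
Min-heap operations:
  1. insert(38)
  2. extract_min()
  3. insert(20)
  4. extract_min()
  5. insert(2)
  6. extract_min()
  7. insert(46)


insert(38) -> [38]
extract_min()->38, []
insert(20) -> [20]
extract_min()->20, []
insert(2) -> [2]
extract_min()->2, []
insert(46) -> [46]

Final heap: [46]


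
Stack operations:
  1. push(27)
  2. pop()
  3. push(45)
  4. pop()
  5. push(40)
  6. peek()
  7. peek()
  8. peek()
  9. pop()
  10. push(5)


push(27) -> [27]
pop()->27, []
push(45) -> [45]
pop()->45, []
push(40) -> [40]
peek()->40
peek()->40
peek()->40
pop()->40, []
push(5) -> [5]

Final stack: [5]


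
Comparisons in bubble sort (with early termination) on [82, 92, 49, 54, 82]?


Algorithm: bubble sort (with early termination)
Input: [82, 92, 49, 54, 82]
Sorted: [49, 54, 82, 82, 92]

9
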